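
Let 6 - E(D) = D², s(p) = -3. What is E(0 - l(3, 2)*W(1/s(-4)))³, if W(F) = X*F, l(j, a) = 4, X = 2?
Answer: -1000/729 ≈ -1.3717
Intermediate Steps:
W(F) = 2*F
E(D) = 6 - D²
E(0 - l(3, 2)*W(1/s(-4)))³ = (6 - (0 - 4*2/(-3))²)³ = (6 - (0 - 4*2*(-⅓))²)³ = (6 - (0 - 4*(-2)/3)²)³ = (6 - (0 - 1*(-8/3))²)³ = (6 - (0 + 8/3)²)³ = (6 - (8/3)²)³ = (6 - 1*64/9)³ = (6 - 64/9)³ = (-10/9)³ = -1000/729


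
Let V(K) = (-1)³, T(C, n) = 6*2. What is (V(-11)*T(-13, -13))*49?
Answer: -588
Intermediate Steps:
T(C, n) = 12
V(K) = -1
(V(-11)*T(-13, -13))*49 = -1*12*49 = -12*49 = -588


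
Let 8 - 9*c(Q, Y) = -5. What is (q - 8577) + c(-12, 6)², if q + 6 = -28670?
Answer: -3017324/81 ≈ -37251.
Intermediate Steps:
q = -28676 (q = -6 - 28670 = -28676)
c(Q, Y) = 13/9 (c(Q, Y) = 8/9 - ⅑*(-5) = 8/9 + 5/9 = 13/9)
(q - 8577) + c(-12, 6)² = (-28676 - 8577) + (13/9)² = -37253 + 169/81 = -3017324/81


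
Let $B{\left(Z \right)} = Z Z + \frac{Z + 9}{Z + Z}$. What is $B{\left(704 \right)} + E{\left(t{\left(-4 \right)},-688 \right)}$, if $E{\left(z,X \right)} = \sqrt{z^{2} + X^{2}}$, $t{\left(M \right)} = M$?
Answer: $\frac{697828041}{1408} + 4 \sqrt{29585} \approx 4.963 \cdot 10^{5}$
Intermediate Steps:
$B{\left(Z \right)} = Z^{2} + \frac{9 + Z}{2 Z}$
$E{\left(z,X \right)} = \sqrt{X^{2} + z^{2}}$
$B{\left(704 \right)} + E{\left(t{\left(-4 \right)},-688 \right)} = \frac{9 + 704 + 2 \cdot 704^{3}}{2 \cdot 704} + \sqrt{\left(-688\right)^{2} + \left(-4\right)^{2}} = \frac{1}{2} \cdot \frac{1}{704} \left(9 + 704 + 2 \cdot 348913664\right) + \sqrt{473344 + 16} = \frac{1}{2} \cdot \frac{1}{704} \left(9 + 704 + 697827328\right) + \sqrt{473360} = \frac{1}{2} \cdot \frac{1}{704} \cdot 697828041 + 4 \sqrt{29585} = \frac{697828041}{1408} + 4 \sqrt{29585}$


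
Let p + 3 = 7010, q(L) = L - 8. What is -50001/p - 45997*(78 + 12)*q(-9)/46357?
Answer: 70114657359/46403357 ≈ 1511.0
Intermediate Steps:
q(L) = -8 + L
p = 7007 (p = -3 + 7010 = 7007)
-50001/p - 45997*(78 + 12)*q(-9)/46357 = -50001/7007 - 45997*(-8 - 9)*(78 + 12)/46357 = -50001*1/7007 - 45997/(46357/((90*(-17)))) = -7143/1001 - 45997/(46357/(-1530)) = -7143/1001 - 45997/(46357*(-1/1530)) = -7143/1001 - 45997/(-46357/1530) = -7143/1001 - 45997*(-1530/46357) = -7143/1001 + 70375410/46357 = 70114657359/46403357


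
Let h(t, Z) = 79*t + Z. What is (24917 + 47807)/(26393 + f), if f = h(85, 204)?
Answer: 18181/8328 ≈ 2.1831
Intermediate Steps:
h(t, Z) = Z + 79*t
f = 6919 (f = 204 + 79*85 = 204 + 6715 = 6919)
(24917 + 47807)/(26393 + f) = (24917 + 47807)/(26393 + 6919) = 72724/33312 = 72724*(1/33312) = 18181/8328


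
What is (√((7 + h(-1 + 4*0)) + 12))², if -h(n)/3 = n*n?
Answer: 16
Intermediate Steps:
h(n) = -3*n² (h(n) = -3*n*n = -3*n²)
(√((7 + h(-1 + 4*0)) + 12))² = (√((7 - 3*(-1 + 4*0)²) + 12))² = (√((7 - 3*(-1 + 0)²) + 12))² = (√((7 - 3*(-1)²) + 12))² = (√((7 - 3*1) + 12))² = (√((7 - 3) + 12))² = (√(4 + 12))² = (√16)² = 4² = 16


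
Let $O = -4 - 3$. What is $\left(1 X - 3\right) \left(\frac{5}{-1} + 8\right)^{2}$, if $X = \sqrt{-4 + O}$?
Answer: $-27 + 9 i \sqrt{11} \approx -27.0 + 29.85 i$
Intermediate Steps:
$O = -7$ ($O = -4 - 3 = -7$)
$X = i \sqrt{11}$ ($X = \sqrt{-4 - 7} = \sqrt{-11} = i \sqrt{11} \approx 3.3166 i$)
$\left(1 X - 3\right) \left(\frac{5}{-1} + 8\right)^{2} = \left(1 i \sqrt{11} - 3\right) \left(\frac{5}{-1} + 8\right)^{2} = \left(i \sqrt{11} - 3\right) \left(5 \left(-1\right) + 8\right)^{2} = \left(-3 + i \sqrt{11}\right) \left(-5 + 8\right)^{2} = \left(-3 + i \sqrt{11}\right) 3^{2} = \left(-3 + i \sqrt{11}\right) 9 = -27 + 9 i \sqrt{11}$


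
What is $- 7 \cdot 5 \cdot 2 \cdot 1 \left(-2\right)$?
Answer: $140$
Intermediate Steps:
$- 7 \cdot 5 \cdot 2 \cdot 1 \left(-2\right) = - 7 \cdot 10 \cdot 1 \left(-2\right) = \left(-7\right) 10 \left(-2\right) = \left(-70\right) \left(-2\right) = 140$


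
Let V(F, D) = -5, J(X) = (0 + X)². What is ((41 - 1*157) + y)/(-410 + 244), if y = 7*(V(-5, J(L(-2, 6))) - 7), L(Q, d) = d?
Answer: 100/83 ≈ 1.2048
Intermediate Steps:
J(X) = X²
y = -84 (y = 7*(-5 - 7) = 7*(-12) = -84)
((41 - 1*157) + y)/(-410 + 244) = ((41 - 1*157) - 84)/(-410 + 244) = ((41 - 157) - 84)/(-166) = (-116 - 84)*(-1/166) = -200*(-1/166) = 100/83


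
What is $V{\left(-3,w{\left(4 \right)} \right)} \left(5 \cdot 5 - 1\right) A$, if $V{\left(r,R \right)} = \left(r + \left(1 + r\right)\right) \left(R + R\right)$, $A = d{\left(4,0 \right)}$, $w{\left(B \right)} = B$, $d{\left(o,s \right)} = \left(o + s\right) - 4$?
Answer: $0$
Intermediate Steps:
$d{\left(o,s \right)} = -4 + o + s$
$A = 0$ ($A = -4 + 4 + 0 = 0$)
$V{\left(r,R \right)} = 2 R \left(1 + 2 r\right)$ ($V{\left(r,R \right)} = \left(1 + 2 r\right) 2 R = 2 R \left(1 + 2 r\right)$)
$V{\left(-3,w{\left(4 \right)} \right)} \left(5 \cdot 5 - 1\right) A = 2 \cdot 4 \left(1 + 2 \left(-3\right)\right) \left(5 \cdot 5 - 1\right) 0 = 2 \cdot 4 \left(1 - 6\right) \left(25 - 1\right) 0 = 2 \cdot 4 \left(-5\right) 24 \cdot 0 = \left(-40\right) 24 \cdot 0 = \left(-960\right) 0 = 0$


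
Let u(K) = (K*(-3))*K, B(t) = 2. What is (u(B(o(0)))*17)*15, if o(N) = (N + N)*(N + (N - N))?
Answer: -3060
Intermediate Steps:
o(N) = 2*N**2 (o(N) = (2*N)*(N + 0) = (2*N)*N = 2*N**2)
u(K) = -3*K**2 (u(K) = (-3*K)*K = -3*K**2)
(u(B(o(0)))*17)*15 = (-3*2**2*17)*15 = (-3*4*17)*15 = -12*17*15 = -204*15 = -3060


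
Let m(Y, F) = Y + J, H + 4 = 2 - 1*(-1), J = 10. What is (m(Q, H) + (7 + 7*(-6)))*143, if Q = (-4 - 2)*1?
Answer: -4433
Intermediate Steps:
H = -1 (H = -4 + (2 - 1*(-1)) = -4 + (2 + 1) = -4 + 3 = -1)
Q = -6 (Q = -6*1 = -6)
m(Y, F) = 10 + Y (m(Y, F) = Y + 10 = 10 + Y)
(m(Q, H) + (7 + 7*(-6)))*143 = ((10 - 6) + (7 + 7*(-6)))*143 = (4 + (7 - 42))*143 = (4 - 35)*143 = -31*143 = -4433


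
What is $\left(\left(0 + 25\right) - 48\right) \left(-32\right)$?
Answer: $736$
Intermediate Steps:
$\left(\left(0 + 25\right) - 48\right) \left(-32\right) = \left(25 - 48\right) \left(-32\right) = \left(-23\right) \left(-32\right) = 736$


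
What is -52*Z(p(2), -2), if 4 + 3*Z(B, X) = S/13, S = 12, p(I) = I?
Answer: 160/3 ≈ 53.333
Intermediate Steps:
Z(B, X) = -40/39 (Z(B, X) = -4/3 + (12/13)/3 = -4/3 + (12*(1/13))/3 = -4/3 + (⅓)*(12/13) = -4/3 + 4/13 = -40/39)
-52*Z(p(2), -2) = -52*(-40/39) = 160/3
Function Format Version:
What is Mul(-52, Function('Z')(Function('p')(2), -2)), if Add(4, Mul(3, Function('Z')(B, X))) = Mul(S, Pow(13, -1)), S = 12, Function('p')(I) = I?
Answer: Rational(160, 3) ≈ 53.333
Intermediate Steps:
Function('Z')(B, X) = Rational(-40, 39) (Function('Z')(B, X) = Add(Rational(-4, 3), Mul(Rational(1, 3), Mul(12, Pow(13, -1)))) = Add(Rational(-4, 3), Mul(Rational(1, 3), Mul(12, Rational(1, 13)))) = Add(Rational(-4, 3), Mul(Rational(1, 3), Rational(12, 13))) = Add(Rational(-4, 3), Rational(4, 13)) = Rational(-40, 39))
Mul(-52, Function('Z')(Function('p')(2), -2)) = Mul(-52, Rational(-40, 39)) = Rational(160, 3)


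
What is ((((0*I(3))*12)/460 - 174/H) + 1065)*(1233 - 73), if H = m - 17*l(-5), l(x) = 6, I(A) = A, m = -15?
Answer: 48247880/39 ≈ 1.2371e+6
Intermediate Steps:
H = -117 (H = -15 - 17*6 = -15 - 102 = -117)
((((0*I(3))*12)/460 - 174/H) + 1065)*(1233 - 73) = ((((0*3)*12)/460 - 174/(-117)) + 1065)*(1233 - 73) = (((0*12)*(1/460) - 174*(-1/117)) + 1065)*1160 = ((0*(1/460) + 58/39) + 1065)*1160 = ((0 + 58/39) + 1065)*1160 = (58/39 + 1065)*1160 = (41593/39)*1160 = 48247880/39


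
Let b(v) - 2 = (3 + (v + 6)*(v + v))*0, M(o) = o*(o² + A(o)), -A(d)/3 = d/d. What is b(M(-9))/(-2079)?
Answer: -2/2079 ≈ -0.00096200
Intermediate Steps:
A(d) = -3 (A(d) = -3*d/d = -3*1 = -3)
M(o) = o*(-3 + o²) (M(o) = o*(o² - 3) = o*(-3 + o²))
b(v) = 2 (b(v) = 2 + (3 + (v + 6)*(v + v))*0 = 2 + (3 + (6 + v)*(2*v))*0 = 2 + (3 + 2*v*(6 + v))*0 = 2 + 0 = 2)
b(M(-9))/(-2079) = 2/(-2079) = 2*(-1/2079) = -2/2079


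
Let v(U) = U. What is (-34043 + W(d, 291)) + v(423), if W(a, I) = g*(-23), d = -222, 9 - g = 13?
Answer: -33528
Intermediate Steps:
g = -4 (g = 9 - 1*13 = 9 - 13 = -4)
W(a, I) = 92 (W(a, I) = -4*(-23) = 92)
(-34043 + W(d, 291)) + v(423) = (-34043 + 92) + 423 = -33951 + 423 = -33528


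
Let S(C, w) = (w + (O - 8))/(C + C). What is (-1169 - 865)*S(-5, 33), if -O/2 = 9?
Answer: 7119/5 ≈ 1423.8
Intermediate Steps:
O = -18 (O = -2*9 = -18)
S(C, w) = (-26 + w)/(2*C) (S(C, w) = (w + (-18 - 8))/(C + C) = (w - 26)/((2*C)) = (-26 + w)*(1/(2*C)) = (-26 + w)/(2*C))
(-1169 - 865)*S(-5, 33) = (-1169 - 865)*((½)*(-26 + 33)/(-5)) = -1017*(-1)*7/5 = -2034*(-7/10) = 7119/5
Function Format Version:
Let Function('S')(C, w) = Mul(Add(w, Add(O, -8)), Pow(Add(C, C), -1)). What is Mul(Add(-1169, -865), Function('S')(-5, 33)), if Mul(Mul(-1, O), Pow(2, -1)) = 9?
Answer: Rational(7119, 5) ≈ 1423.8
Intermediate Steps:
O = -18 (O = Mul(-2, 9) = -18)
Function('S')(C, w) = Mul(Rational(1, 2), Pow(C, -1), Add(-26, w)) (Function('S')(C, w) = Mul(Add(w, Add(-18, -8)), Pow(Add(C, C), -1)) = Mul(Add(w, -26), Pow(Mul(2, C), -1)) = Mul(Add(-26, w), Mul(Rational(1, 2), Pow(C, -1))) = Mul(Rational(1, 2), Pow(C, -1), Add(-26, w)))
Mul(Add(-1169, -865), Function('S')(-5, 33)) = Mul(Add(-1169, -865), Mul(Rational(1, 2), Pow(-5, -1), Add(-26, 33))) = Mul(-2034, Mul(Rational(1, 2), Rational(-1, 5), 7)) = Mul(-2034, Rational(-7, 10)) = Rational(7119, 5)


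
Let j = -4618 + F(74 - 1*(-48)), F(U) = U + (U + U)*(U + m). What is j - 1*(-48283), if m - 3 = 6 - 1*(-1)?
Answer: 75995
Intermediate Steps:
m = 10 (m = 3 + (6 - 1*(-1)) = 3 + (6 + 1) = 3 + 7 = 10)
F(U) = U + 2*U*(10 + U) (F(U) = U + (U + U)*(U + 10) = U + (2*U)*(10 + U) = U + 2*U*(10 + U))
j = 27712 (j = -4618 + (74 - 1*(-48))*(21 + 2*(74 - 1*(-48))) = -4618 + (74 + 48)*(21 + 2*(74 + 48)) = -4618 + 122*(21 + 2*122) = -4618 + 122*(21 + 244) = -4618 + 122*265 = -4618 + 32330 = 27712)
j - 1*(-48283) = 27712 - 1*(-48283) = 27712 + 48283 = 75995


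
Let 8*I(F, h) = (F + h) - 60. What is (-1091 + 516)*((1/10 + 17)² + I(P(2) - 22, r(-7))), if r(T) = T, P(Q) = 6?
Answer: -1297361/8 ≈ -1.6217e+5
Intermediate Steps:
I(F, h) = -15/2 + F/8 + h/8 (I(F, h) = ((F + h) - 60)/8 = (-60 + F + h)/8 = -15/2 + F/8 + h/8)
(-1091 + 516)*((1/10 + 17)² + I(P(2) - 22, r(-7))) = (-1091 + 516)*((1/10 + 17)² + (-15/2 + (6 - 22)/8 + (⅛)*(-7))) = -575*((⅒ + 17)² + (-15/2 + (⅛)*(-16) - 7/8)) = -575*((171/10)² + (-15/2 - 2 - 7/8)) = -575*(29241/100 - 83/8) = -575*56407/200 = -1297361/8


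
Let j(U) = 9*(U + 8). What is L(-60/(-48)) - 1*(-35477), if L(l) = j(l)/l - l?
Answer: 710847/20 ≈ 35542.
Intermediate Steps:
j(U) = 72 + 9*U (j(U) = 9*(8 + U) = 72 + 9*U)
L(l) = -l + (72 + 9*l)/l (L(l) = (72 + 9*l)/l - l = -l + (72 + 9*l)/l)
L(-60/(-48)) - 1*(-35477) = (9 - (-60)/(-48) + 72/((-60/(-48)))) - 1*(-35477) = (9 - (-60)*(-1)/48 + 72/((-60*(-1/48)))) + 35477 = (9 - 1*5/4 + 72/(5/4)) + 35477 = (9 - 5/4 + 72*(4/5)) + 35477 = (9 - 5/4 + 288/5) + 35477 = 1307/20 + 35477 = 710847/20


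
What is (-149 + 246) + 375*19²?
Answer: 135472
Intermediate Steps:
(-149 + 246) + 375*19² = 97 + 375*361 = 97 + 135375 = 135472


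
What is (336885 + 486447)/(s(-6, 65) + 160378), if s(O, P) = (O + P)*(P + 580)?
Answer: 823332/198433 ≈ 4.1492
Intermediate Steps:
s(O, P) = (580 + P)*(O + P) (s(O, P) = (O + P)*(580 + P) = (580 + P)*(O + P))
(336885 + 486447)/(s(-6, 65) + 160378) = (336885 + 486447)/((65² + 580*(-6) + 580*65 - 6*65) + 160378) = 823332/((4225 - 3480 + 37700 - 390) + 160378) = 823332/(38055 + 160378) = 823332/198433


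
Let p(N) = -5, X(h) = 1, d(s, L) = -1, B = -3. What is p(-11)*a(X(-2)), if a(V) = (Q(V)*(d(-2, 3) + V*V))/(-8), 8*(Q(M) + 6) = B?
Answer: 0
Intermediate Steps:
Q(M) = -51/8 (Q(M) = -6 + (⅛)*(-3) = -6 - 3/8 = -51/8)
a(V) = -51/64 + 51*V²/64 (a(V) = -51*(-1 + V*V)/8/(-8) = -51*(-1 + V²)/8*(-⅛) = (51/8 - 51*V²/8)*(-⅛) = -51/64 + 51*V²/64)
p(-11)*a(X(-2)) = -5*(-51/64 + (51/64)*1²) = -5*(-51/64 + (51/64)*1) = -5*(-51/64 + 51/64) = -5*0 = 0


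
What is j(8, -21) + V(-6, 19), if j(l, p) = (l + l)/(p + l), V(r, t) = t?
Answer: 231/13 ≈ 17.769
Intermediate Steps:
j(l, p) = 2*l/(l + p) (j(l, p) = (2*l)/(l + p) = 2*l/(l + p))
j(8, -21) + V(-6, 19) = 2*8/(8 - 21) + 19 = 2*8/(-13) + 19 = 2*8*(-1/13) + 19 = -16/13 + 19 = 231/13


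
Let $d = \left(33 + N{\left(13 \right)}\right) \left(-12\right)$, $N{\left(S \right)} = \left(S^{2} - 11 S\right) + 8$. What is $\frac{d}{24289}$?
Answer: $- \frac{804}{24289} \approx -0.033101$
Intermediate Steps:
$N{\left(S \right)} = 8 + S^{2} - 11 S$
$d = -804$ ($d = \left(33 + \left(8 + 13^{2} - 143\right)\right) \left(-12\right) = \left(33 + \left(8 + 169 - 143\right)\right) \left(-12\right) = \left(33 + 34\right) \left(-12\right) = 67 \left(-12\right) = -804$)
$\frac{d}{24289} = - \frac{804}{24289}$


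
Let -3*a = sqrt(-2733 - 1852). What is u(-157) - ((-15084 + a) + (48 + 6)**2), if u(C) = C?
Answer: 12011 + I*sqrt(4585)/3 ≈ 12011.0 + 22.571*I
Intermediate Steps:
a = -I*sqrt(4585)/3 (a = -sqrt(-2733 - 1852)/3 = -I*sqrt(4585)/3 ≈ -22.571*I)
u(-157) - ((-15084 + a) + (48 + 6)**2) = -157 - ((-15084 - I*sqrt(4585)/3) + (48 + 6)**2) = -157 - ((-15084 - I*sqrt(4585)/3) + 54**2) = -157 - ((-15084 - I*sqrt(4585)/3) + 2916) = -157 - (-12168 - I*sqrt(4585)/3) = -157 + (12168 + I*sqrt(4585)/3) = 12011 + I*sqrt(4585)/3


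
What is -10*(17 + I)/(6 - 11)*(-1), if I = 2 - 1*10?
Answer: -18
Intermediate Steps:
I = -8 (I = 2 - 10 = -8)
-10*(17 + I)/(6 - 11)*(-1) = -10*(17 - 8)/(6 - 11)*(-1) = -90/(-5)*(-1) = -90*(-1)/5*(-1) = -10*(-9/5)*(-1) = 18*(-1) = -18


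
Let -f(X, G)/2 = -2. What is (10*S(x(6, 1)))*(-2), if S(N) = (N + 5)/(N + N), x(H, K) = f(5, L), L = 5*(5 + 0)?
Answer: -45/2 ≈ -22.500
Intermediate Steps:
L = 25 (L = 5*5 = 25)
f(X, G) = 4 (f(X, G) = -2*(-2) = 4)
x(H, K) = 4
S(N) = (5 + N)/(2*N) (S(N) = (5 + N)/((2*N)) = (5 + N)*(1/(2*N)) = (5 + N)/(2*N))
(10*S(x(6, 1)))*(-2) = (10*((½)*(5 + 4)/4))*(-2) = (10*((½)*(¼)*9))*(-2) = (10*(9/8))*(-2) = (45/4)*(-2) = -45/2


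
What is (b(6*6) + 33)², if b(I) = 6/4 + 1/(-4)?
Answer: 18769/16 ≈ 1173.1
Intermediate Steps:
b(I) = 5/4 (b(I) = 6*(¼) + 1*(-¼) = 3/2 - ¼ = 5/4)
(b(6*6) + 33)² = (5/4 + 33)² = (137/4)² = 18769/16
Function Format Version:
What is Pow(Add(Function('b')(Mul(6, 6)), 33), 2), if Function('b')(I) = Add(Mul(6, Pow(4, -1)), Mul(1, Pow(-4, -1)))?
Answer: Rational(18769, 16) ≈ 1173.1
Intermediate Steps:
Function('b')(I) = Rational(5, 4) (Function('b')(I) = Add(Mul(6, Rational(1, 4)), Mul(1, Rational(-1, 4))) = Add(Rational(3, 2), Rational(-1, 4)) = Rational(5, 4))
Pow(Add(Function('b')(Mul(6, 6)), 33), 2) = Pow(Add(Rational(5, 4), 33), 2) = Pow(Rational(137, 4), 2) = Rational(18769, 16)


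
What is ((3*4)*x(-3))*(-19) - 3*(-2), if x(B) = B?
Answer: 690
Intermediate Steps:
((3*4)*x(-3))*(-19) - 3*(-2) = ((3*4)*(-3))*(-19) - 3*(-2) = (12*(-3))*(-19) + 6 = -36*(-19) + 6 = 684 + 6 = 690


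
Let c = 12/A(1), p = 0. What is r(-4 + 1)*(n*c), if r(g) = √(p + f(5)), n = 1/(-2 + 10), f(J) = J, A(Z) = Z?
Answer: 3*√5/2 ≈ 3.3541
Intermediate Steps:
c = 12 (c = 12/1 = 12*1 = 12)
n = ⅛ (n = 1/8 = ⅛ ≈ 0.12500)
r(g) = √5 (r(g) = √(0 + 5) = √5)
r(-4 + 1)*(n*c) = √5*((⅛)*12) = √5*(3/2) = 3*√5/2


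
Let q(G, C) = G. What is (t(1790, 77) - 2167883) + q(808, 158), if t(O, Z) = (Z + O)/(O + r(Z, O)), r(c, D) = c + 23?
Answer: -4095769883/1890 ≈ -2.1671e+6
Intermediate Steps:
r(c, D) = 23 + c
t(O, Z) = (O + Z)/(23 + O + Z) (t(O, Z) = (Z + O)/(O + (23 + Z)) = (O + Z)/(23 + O + Z))
(t(1790, 77) - 2167883) + q(808, 158) = ((1790 + 77)/(23 + 1790 + 77) - 2167883) + 808 = (1867/1890 - 2167883) + 808 = -4097297003/1890 + 808 = -4095769883/1890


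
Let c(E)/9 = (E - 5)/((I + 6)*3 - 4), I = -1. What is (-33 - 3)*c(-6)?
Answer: 324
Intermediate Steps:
c(E) = -45/11 + 9*E/11 (c(E) = 9*((E - 5)/((-1 + 6)*3 - 4)) = 9*((-5 + E)/(5*3 - 4)) = 9*((-5 + E)/(15 - 4)) = 9*((-5 + E)/11) = 9*((-5 + E)*(1/11)) = 9*(-5/11 + E/11) = -45/11 + 9*E/11)
(-33 - 3)*c(-6) = (-33 - 3)*(-45/11 + (9/11)*(-6)) = -36*(-45/11 - 54/11) = -36*(-9) = 324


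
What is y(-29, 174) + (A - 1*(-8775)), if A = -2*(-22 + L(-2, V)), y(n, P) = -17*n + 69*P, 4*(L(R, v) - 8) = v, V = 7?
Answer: 42597/2 ≈ 21299.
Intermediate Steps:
L(R, v) = 8 + v/4
A = 49/2 (A = -2*(-22 + (8 + (¼)*7)) = -2*(-22 + (8 + 7/4)) = -2*(-22 + 39/4) = -2*(-49/4) = 49/2 ≈ 24.500)
y(-29, 174) + (A - 1*(-8775)) = (-17*(-29) + 69*174) + (49/2 - 1*(-8775)) = (493 + 12006) + (49/2 + 8775) = 12499 + 17599/2 = 42597/2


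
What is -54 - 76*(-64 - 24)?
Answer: 6634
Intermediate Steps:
-54 - 76*(-64 - 24) = -54 - 76*(-88) = -54 + 6688 = 6634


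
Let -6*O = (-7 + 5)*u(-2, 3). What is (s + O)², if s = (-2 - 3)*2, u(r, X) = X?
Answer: 81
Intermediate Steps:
O = 1 (O = -(-7 + 5)*3/6 = -(-1)*3/3 = -⅙*(-6) = 1)
s = -10 (s = -5*2 = -10)
(s + O)² = (-10 + 1)² = (-9)² = 81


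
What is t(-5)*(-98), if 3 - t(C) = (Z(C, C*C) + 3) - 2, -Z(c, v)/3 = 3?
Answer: -1078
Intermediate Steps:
Z(c, v) = -9 (Z(c, v) = -3*3 = -9)
t(C) = 11 (t(C) = 3 - ((-9 + 3) - 2) = 3 - (-6 - 2) = 3 - 1*(-8) = 3 + 8 = 11)
t(-5)*(-98) = 11*(-98) = -1078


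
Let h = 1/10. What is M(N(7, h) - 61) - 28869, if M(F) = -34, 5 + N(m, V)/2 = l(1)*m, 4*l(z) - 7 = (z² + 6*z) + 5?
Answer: -28903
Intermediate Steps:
h = ⅒ ≈ 0.10000
l(z) = 3 + z²/4 + 3*z/2 (l(z) = 7/4 + ((z² + 6*z) + 5)/4 = 7/4 + (5 + z² + 6*z)/4 = 7/4 + (5/4 + z²/4 + 3*z/2) = 3 + z²/4 + 3*z/2)
N(m, V) = -10 + 19*m/2 (N(m, V) = -10 + 2*((3 + (¼)*1² + (3/2)*1)*m) = -10 + 2*((3 + (¼)*1 + 3/2)*m) = -10 + 2*((3 + ¼ + 3/2)*m) = -10 + 2*(19*m/4) = -10 + 19*m/2)
M(N(7, h) - 61) - 28869 = -34 - 28869 = -28903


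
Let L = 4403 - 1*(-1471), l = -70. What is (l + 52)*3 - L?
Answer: -5928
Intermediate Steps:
L = 5874 (L = 4403 + 1471 = 5874)
(l + 52)*3 - L = (-70 + 52)*3 - 1*5874 = -18*3 - 5874 = -54 - 5874 = -5928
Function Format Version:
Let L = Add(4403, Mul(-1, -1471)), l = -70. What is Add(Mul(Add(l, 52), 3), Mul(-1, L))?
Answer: -5928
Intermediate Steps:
L = 5874 (L = Add(4403, 1471) = 5874)
Add(Mul(Add(l, 52), 3), Mul(-1, L)) = Add(Mul(Add(-70, 52), 3), Mul(-1, 5874)) = Add(Mul(-18, 3), -5874) = Add(-54, -5874) = -5928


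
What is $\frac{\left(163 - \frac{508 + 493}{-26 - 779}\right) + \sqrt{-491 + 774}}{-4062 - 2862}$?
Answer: $- \frac{1574}{66355} - \frac{\sqrt{283}}{6924} \approx -0.02615$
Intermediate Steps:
$\frac{\left(163 - \frac{508 + 493}{-26 - 779}\right) + \sqrt{-491 + 774}}{-4062 - 2862} = \frac{\left(163 - \frac{1001}{-805}\right) + \sqrt{283}}{-6924} = \left(\left(163 - 1001 \left(- \frac{1}{805}\right)\right) + \sqrt{283}\right) \left(- \frac{1}{6924}\right) = \left(\left(163 - - \frac{143}{115}\right) + \sqrt{283}\right) \left(- \frac{1}{6924}\right) = \left(\left(163 + \frac{143}{115}\right) + \sqrt{283}\right) \left(- \frac{1}{6924}\right) = \left(\frac{18888}{115} + \sqrt{283}\right) \left(- \frac{1}{6924}\right) = - \frac{1574}{66355} - \frac{\sqrt{283}}{6924}$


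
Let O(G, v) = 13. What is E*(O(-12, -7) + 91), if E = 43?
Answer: 4472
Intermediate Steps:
E*(O(-12, -7) + 91) = 43*(13 + 91) = 43*104 = 4472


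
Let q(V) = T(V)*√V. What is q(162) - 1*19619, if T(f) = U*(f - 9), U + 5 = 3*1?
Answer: -19619 - 2754*√2 ≈ -23514.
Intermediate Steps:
U = -2 (U = -5 + 3*1 = -5 + 3 = -2)
T(f) = 18 - 2*f (T(f) = -2*(f - 9) = -2*(-9 + f) = 18 - 2*f)
q(V) = √V*(18 - 2*V) (q(V) = (18 - 2*V)*√V = √V*(18 - 2*V))
q(162) - 1*19619 = 2*√162*(9 - 1*162) - 1*19619 = 2*(9*√2)*(9 - 162) - 19619 = 2*(9*√2)*(-153) - 19619 = -2754*√2 - 19619 = -19619 - 2754*√2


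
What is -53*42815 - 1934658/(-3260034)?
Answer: -136993535518/60371 ≈ -2.2692e+6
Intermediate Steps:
-53*42815 - 1934658/(-3260034) = -2269195 - 1934658*(-1/3260034) = -2269195 + 35827/60371 = -136993535518/60371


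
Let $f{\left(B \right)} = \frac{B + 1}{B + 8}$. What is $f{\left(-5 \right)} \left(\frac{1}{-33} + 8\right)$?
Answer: $- \frac{1052}{99} \approx -10.626$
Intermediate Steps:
$f{\left(B \right)} = \frac{1 + B}{8 + B}$
$f{\left(-5 \right)} \left(\frac{1}{-33} + 8\right) = \frac{1 - 5}{8 - 5} \left(\frac{1}{-33} + 8\right) = \frac{1}{3} \left(-4\right) \left(- \frac{1}{33} + 8\right) = \frac{1}{3} \left(-4\right) \frac{263}{33} = \left(- \frac{4}{3}\right) \frac{263}{33} = - \frac{1052}{99}$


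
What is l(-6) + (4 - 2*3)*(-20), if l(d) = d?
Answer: 34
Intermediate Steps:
l(-6) + (4 - 2*3)*(-20) = -6 + (4 - 2*3)*(-20) = -6 + (4 - 6)*(-20) = -6 - 2*(-20) = -6 + 40 = 34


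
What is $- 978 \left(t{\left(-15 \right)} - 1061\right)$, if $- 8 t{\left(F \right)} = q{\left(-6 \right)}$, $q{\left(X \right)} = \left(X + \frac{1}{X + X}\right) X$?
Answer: $\frac{8336961}{8} \approx 1.0421 \cdot 10^{6}$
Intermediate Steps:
$q{\left(X \right)} = X \left(X + \frac{1}{2 X}\right)$ ($q{\left(X \right)} = \left(X + \frac{1}{2 X}\right) X = X \left(X + \frac{1}{2 X}\right)$)
$t{\left(F \right)} = - \frac{73}{16}$ ($t{\left(F \right)} = - \frac{\frac{1}{2} + \left(-6\right)^{2}}{8} = - \frac{\frac{1}{2} + 36}{8} = \left(- \frac{1}{8}\right) \frac{73}{2} = - \frac{73}{16}$)
$- 978 \left(t{\left(-15 \right)} - 1061\right) = - 978 \left(- \frac{73}{16} - 1061\right) = \left(-978\right) \left(- \frac{17049}{16}\right) = \frac{8336961}{8}$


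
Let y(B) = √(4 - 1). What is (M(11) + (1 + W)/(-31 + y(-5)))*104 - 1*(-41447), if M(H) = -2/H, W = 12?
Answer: 218054095/5269 - 676*√3/479 ≈ 41382.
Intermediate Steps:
y(B) = √3
(M(11) + (1 + W)/(-31 + y(-5)))*104 - 1*(-41447) = (-2/11 + (1 + 12)/(-31 + √3))*104 - 1*(-41447) = (-2*1/11 + 13/(-31 + √3))*104 + 41447 = (-2/11 + 13/(-31 + √3))*104 + 41447 = (-208/11 + 1352/(-31 + √3)) + 41447 = 455709/11 + 1352/(-31 + √3)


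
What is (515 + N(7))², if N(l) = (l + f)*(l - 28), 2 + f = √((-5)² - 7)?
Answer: 176038 - 51660*√2 ≈ 1.0298e+5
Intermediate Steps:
f = -2 + 3*√2 (f = -2 + √((-5)² - 7) = -2 + √(25 - 7) = -2 + √18 = -2 + 3*√2 ≈ 2.2426)
N(l) = (-28 + l)*(-2 + l + 3*√2) (N(l) = (l + (-2 + 3*√2))*(l - 28) = (-2 + l + 3*√2)*(-28 + l) = (-28 + l)*(-2 + l + 3*√2))
(515 + N(7))² = (515 + (56 + 7² - 84*√2 - 30*7 + 3*7*√2))² = (515 + (56 + 49 - 84*√2 - 210 + 21*√2))² = (515 + (-105 - 63*√2))² = (410 - 63*√2)²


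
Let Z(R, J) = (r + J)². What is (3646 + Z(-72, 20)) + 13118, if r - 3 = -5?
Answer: 17088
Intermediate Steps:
r = -2 (r = 3 - 5 = -2)
Z(R, J) = (-2 + J)²
(3646 + Z(-72, 20)) + 13118 = (3646 + (-2 + 20)²) + 13118 = (3646 + 18²) + 13118 = (3646 + 324) + 13118 = 3970 + 13118 = 17088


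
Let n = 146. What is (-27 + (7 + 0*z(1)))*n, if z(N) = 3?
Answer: -2920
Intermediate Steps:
(-27 + (7 + 0*z(1)))*n = (-27 + (7 + 0*3))*146 = (-27 + (7 + 0))*146 = (-27 + 7)*146 = -20*146 = -2920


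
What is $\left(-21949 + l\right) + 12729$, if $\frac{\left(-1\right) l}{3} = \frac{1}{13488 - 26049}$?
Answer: $- \frac{38604139}{4187} \approx -9220.0$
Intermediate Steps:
$l = \frac{1}{4187}$ ($l = - \frac{3}{13488 - 26049} = - \frac{3}{-12561} = \left(-3\right) \left(- \frac{1}{12561}\right) = \frac{1}{4187} \approx 0.00023883$)
$\left(-21949 + l\right) + 12729 = \left(-21949 + \frac{1}{4187}\right) + 12729 = - \frac{91900462}{4187} + 12729 = - \frac{38604139}{4187}$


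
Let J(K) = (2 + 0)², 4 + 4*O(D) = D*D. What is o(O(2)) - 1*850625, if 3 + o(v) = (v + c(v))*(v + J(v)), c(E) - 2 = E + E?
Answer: -850620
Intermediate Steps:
O(D) = -1 + D²/4 (O(D) = -1 + (D*D)/4 = -1 + D²/4)
J(K) = 4 (J(K) = 2² = 4)
c(E) = 2 + 2*E (c(E) = 2 + (E + E) = 2 + 2*E)
o(v) = -3 + (2 + 3*v)*(4 + v) (o(v) = -3 + (v + (2 + 2*v))*(v + 4) = -3 + (2 + 3*v)*(4 + v))
o(O(2)) - 1*850625 = (5 + 3*(-1 + (¼)*2²)² + 14*(-1 + (¼)*2²)) - 1*850625 = (5 + 3*(-1 + (¼)*4)² + 14*(-1 + (¼)*4)) - 850625 = (5 + 3*(-1 + 1)² + 14*(-1 + 1)) - 850625 = (5 + 3*0² + 14*0) - 850625 = (5 + 3*0 + 0) - 850625 = (5 + 0 + 0) - 850625 = 5 - 850625 = -850620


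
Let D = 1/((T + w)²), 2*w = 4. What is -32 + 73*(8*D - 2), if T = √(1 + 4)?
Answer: 5078 - 2336*√5 ≈ -145.45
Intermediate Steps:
w = 2 (w = (½)*4 = 2)
T = √5 ≈ 2.2361
D = (2 + √5)⁻² (D = 1/((√5 + 2)²) = 1/((2 + √5)²) = (2 + √5)⁻² ≈ 0.055728)
-32 + 73*(8*D - 2) = -32 + 73*(8/(2 + √5)² - 2) = -32 + 73*(-2 + 8/(2 + √5)²) = -32 + (-146 + 584/(2 + √5)²) = -178 + 584/(2 + √5)²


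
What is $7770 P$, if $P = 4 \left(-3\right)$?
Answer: $-93240$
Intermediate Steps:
$P = -12$
$7770 P = 7770 \left(-12\right) = -93240$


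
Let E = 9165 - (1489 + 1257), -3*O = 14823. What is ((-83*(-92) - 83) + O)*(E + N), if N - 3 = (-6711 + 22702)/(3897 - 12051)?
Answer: 68367790082/4077 ≈ 1.6769e+7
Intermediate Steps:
O = -4941 (O = -⅓*14823 = -4941)
E = 6419 (E = 9165 - 1*2746 = 9165 - 2746 = 6419)
N = 8471/8154 (N = 3 + (-6711 + 22702)/(3897 - 12051) = 3 + 15991/(-8154) = 3 + 15991*(-1/8154) = 3 - 15991/8154 = 8471/8154 ≈ 1.0389)
((-83*(-92) - 83) + O)*(E + N) = ((-83*(-92) - 83) - 4941)*(6419 + 8471/8154) = ((7636 - 83) - 4941)*(52348997/8154) = (7553 - 4941)*(52348997/8154) = 2612*(52348997/8154) = 68367790082/4077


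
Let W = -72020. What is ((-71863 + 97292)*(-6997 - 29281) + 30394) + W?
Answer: -922554888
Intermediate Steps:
((-71863 + 97292)*(-6997 - 29281) + 30394) + W = ((-71863 + 97292)*(-6997 - 29281) + 30394) - 72020 = (25429*(-36278) + 30394) - 72020 = (-922513262 + 30394) - 72020 = -922482868 - 72020 = -922554888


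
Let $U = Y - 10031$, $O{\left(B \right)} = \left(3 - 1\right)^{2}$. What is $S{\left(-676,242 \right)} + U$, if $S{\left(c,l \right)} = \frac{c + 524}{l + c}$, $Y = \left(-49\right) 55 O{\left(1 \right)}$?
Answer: $- \frac{4515911}{217} \approx -20811.0$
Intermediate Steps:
$O{\left(B \right)} = 4$ ($O{\left(B \right)} = 2^{2} = 4$)
$Y = -10780$ ($Y = \left(-49\right) 55 \cdot 4 = \left(-2695\right) 4 = -10780$)
$S{\left(c,l \right)} = \frac{524 + c}{c + l}$
$U = -20811$ ($U = -10780 - 10031 = -20811$)
$S{\left(-676,242 \right)} + U = \frac{524 - 676}{-676 + 242} - 20811 = \frac{1}{-434} \left(-152\right) - 20811 = \left(- \frac{1}{434}\right) \left(-152\right) - 20811 = \frac{76}{217} - 20811 = - \frac{4515911}{217}$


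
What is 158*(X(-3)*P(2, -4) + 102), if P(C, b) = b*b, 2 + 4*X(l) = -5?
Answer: 11692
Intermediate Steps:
X(l) = -7/4 (X(l) = -1/2 + (1/4)*(-5) = -1/2 - 5/4 = -7/4)
P(C, b) = b**2
158*(X(-3)*P(2, -4) + 102) = 158*(-7/4*(-4)**2 + 102) = 158*(-7/4*16 + 102) = 158*(-28 + 102) = 158*74 = 11692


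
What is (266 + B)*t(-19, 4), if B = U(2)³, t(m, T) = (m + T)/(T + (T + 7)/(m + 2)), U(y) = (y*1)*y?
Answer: -28050/19 ≈ -1476.3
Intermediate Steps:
U(y) = y² (U(y) = y*y = y²)
t(m, T) = (T + m)/(T + (7 + T)/(2 + m))
B = 64 (B = (2²)³ = 4³ = 64)
(266 + B)*t(-19, 4) = (266 + 64)*(((-19)² + 2*4 + 2*(-19) + 4*(-19))/(7 + 3*4 + 4*(-19))) = 330*((361 + 8 - 38 - 76)/(7 + 12 - 76)) = 330*(255/(-57)) = 330*(-1/57*255) = 330*(-85/19) = -28050/19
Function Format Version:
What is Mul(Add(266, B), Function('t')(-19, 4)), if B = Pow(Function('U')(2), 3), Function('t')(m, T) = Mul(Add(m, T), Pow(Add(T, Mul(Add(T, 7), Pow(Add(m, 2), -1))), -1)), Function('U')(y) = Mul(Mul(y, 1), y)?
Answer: Rational(-28050, 19) ≈ -1476.3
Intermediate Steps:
Function('U')(y) = Pow(y, 2) (Function('U')(y) = Mul(y, y) = Pow(y, 2))
Function('t')(m, T) = Mul(Pow(Add(T, Mul(Pow(Add(2, m), -1), Add(7, T))), -1), Add(T, m)) (Function('t')(m, T) = Mul(Add(T, m), Pow(Add(T, Mul(Add(7, T), Pow(Add(2, m), -1))), -1)) = Mul(Add(T, m), Pow(Add(T, Mul(Pow(Add(2, m), -1), Add(7, T))), -1)) = Mul(Pow(Add(T, Mul(Pow(Add(2, m), -1), Add(7, T))), -1), Add(T, m)))
B = 64 (B = Pow(Pow(2, 2), 3) = Pow(4, 3) = 64)
Mul(Add(266, B), Function('t')(-19, 4)) = Mul(Add(266, 64), Mul(Pow(Add(7, Mul(3, 4), Mul(4, -19)), -1), Add(Pow(-19, 2), Mul(2, 4), Mul(2, -19), Mul(4, -19)))) = Mul(330, Mul(Pow(Add(7, 12, -76), -1), Add(361, 8, -38, -76))) = Mul(330, Mul(Pow(-57, -1), 255)) = Mul(330, Mul(Rational(-1, 57), 255)) = Mul(330, Rational(-85, 19)) = Rational(-28050, 19)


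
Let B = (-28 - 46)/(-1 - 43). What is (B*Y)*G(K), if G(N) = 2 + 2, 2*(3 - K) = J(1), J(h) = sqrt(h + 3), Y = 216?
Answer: 15984/11 ≈ 1453.1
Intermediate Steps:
J(h) = sqrt(3 + h)
K = 2 (K = 3 - sqrt(3 + 1)/2 = 3 - sqrt(4)/2 = 3 - 1/2*2 = 3 - 1 = 2)
B = 37/22 (B = -74/(-44) = -74*(-1/44) = 37/22 ≈ 1.6818)
G(N) = 4
(B*Y)*G(K) = ((37/22)*216)*4 = (3996/11)*4 = 15984/11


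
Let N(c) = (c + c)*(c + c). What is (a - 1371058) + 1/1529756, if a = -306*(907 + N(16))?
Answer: -3001295605663/1529756 ≈ -1.9619e+6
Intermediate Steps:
N(c) = 4*c**2 (N(c) = (2*c)*(2*c) = 4*c**2)
a = -590886 (a = -306*(907 + 4*16**2) = -306*(907 + 4*256) = -306*(907 + 1024) = -306*1931 = -590886)
(a - 1371058) + 1/1529756 = (-590886 - 1371058) + 1/1529756 = -1961944 + 1/1529756 = -3001295605663/1529756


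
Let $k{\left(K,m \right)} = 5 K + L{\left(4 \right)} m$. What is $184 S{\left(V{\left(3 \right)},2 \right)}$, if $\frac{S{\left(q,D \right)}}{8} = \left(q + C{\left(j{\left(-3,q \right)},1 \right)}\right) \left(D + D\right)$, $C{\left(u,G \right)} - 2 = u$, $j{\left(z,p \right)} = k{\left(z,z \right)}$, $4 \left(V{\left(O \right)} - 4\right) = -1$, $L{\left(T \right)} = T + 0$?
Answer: $-125120$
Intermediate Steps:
$L{\left(T \right)} = T$
$V{\left(O \right)} = \frac{15}{4}$ ($V{\left(O \right)} = 4 + \frac{1}{4} \left(-1\right) = 4 - \frac{1}{4} = \frac{15}{4}$)
$k{\left(K,m \right)} = 4 m + 5 K$ ($k{\left(K,m \right)} = 5 K + 4 m = 4 m + 5 K$)
$j{\left(z,p \right)} = 9 z$ ($j{\left(z,p \right)} = 4 z + 5 z = 9 z$)
$C{\left(u,G \right)} = 2 + u$
$S{\left(q,D \right)} = 16 D \left(-25 + q\right)$ ($S{\left(q,D \right)} = 8 \left(q + \left(2 + 9 \left(-3\right)\right)\right) \left(D + D\right) = 8 \left(q + \left(2 - 27\right)\right) 2 D = 8 \left(q - 25\right) 2 D = 8 \left(-25 + q\right) 2 D = 8 \cdot 2 D \left(-25 + q\right) = 16 D \left(-25 + q\right)$)
$184 S{\left(V{\left(3 \right)},2 \right)} = 184 \cdot 16 \cdot 2 \left(-25 + \frac{15}{4}\right) = 184 \cdot 16 \cdot 2 \left(- \frac{85}{4}\right) = 184 \left(-680\right) = -125120$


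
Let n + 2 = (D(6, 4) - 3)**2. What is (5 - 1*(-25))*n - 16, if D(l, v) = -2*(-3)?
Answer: 194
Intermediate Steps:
D(l, v) = 6
n = 7 (n = -2 + (6 - 3)**2 = -2 + 3**2 = -2 + 9 = 7)
(5 - 1*(-25))*n - 16 = (5 - 1*(-25))*7 - 16 = (5 + 25)*7 - 16 = 30*7 - 16 = 210 - 16 = 194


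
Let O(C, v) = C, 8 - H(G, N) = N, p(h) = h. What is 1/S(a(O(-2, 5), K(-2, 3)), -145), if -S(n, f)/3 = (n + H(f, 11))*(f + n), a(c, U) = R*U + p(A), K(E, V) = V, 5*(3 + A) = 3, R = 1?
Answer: -25/25992 ≈ -0.00096183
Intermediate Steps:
A = -12/5 (A = -3 + (1/5)*3 = -3 + 3/5 = -12/5 ≈ -2.4000)
H(G, N) = 8 - N
a(c, U) = -12/5 + U (a(c, U) = 1*U - 12/5 = U - 12/5 = -12/5 + U)
S(n, f) = -3*(-3 + n)*(f + n) (S(n, f) = -3*(n + (8 - 1*11))*(f + n) = -3*(n + (8 - 11))*(f + n) = -3*(n - 3)*(f + n) = -3*(-3 + n)*(f + n))
1/S(a(O(-2, 5), K(-2, 3)), -145) = 1/(-3*(-12/5 + 3)**2 + 9*(-145) + 9*(-12/5 + 3) - 3*(-145)*(-12/5 + 3)) = 1/(-3*(3/5)**2 - 1305 + 9*(3/5) - 3*(-145)*3/5) = 1/(-3*9/25 - 1305 + 27/5 + 261) = 1/(-27/25 - 1305 + 27/5 + 261) = 1/(-25992/25) = -25/25992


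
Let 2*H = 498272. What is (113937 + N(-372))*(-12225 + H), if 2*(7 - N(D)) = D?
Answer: 27038652430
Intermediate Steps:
H = 249136 (H = (½)*498272 = 249136)
N(D) = 7 - D/2
(113937 + N(-372))*(-12225 + H) = (113937 + (7 - ½*(-372)))*(-12225 + 249136) = (113937 + (7 + 186))*236911 = (113937 + 193)*236911 = 114130*236911 = 27038652430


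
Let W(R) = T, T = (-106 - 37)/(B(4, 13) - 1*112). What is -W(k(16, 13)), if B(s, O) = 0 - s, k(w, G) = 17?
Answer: -143/116 ≈ -1.2328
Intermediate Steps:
B(s, O) = -s
T = 143/116 (T = (-106 - 37)/(-1*4 - 1*112) = -143/(-4 - 112) = -143/(-116) = -143*(-1/116) = 143/116 ≈ 1.2328)
W(R) = 143/116
-W(k(16, 13)) = -1*143/116 = -143/116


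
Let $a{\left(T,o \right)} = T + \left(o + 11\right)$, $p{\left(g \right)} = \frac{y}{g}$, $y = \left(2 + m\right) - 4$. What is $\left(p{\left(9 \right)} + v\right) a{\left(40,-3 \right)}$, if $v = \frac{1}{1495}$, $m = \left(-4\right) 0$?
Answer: $- \frac{47696}{4485} \approx -10.635$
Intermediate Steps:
$m = 0$
$v = \frac{1}{1495} \approx 0.0006689$
$y = -2$ ($y = \left(2 + 0\right) - 4 = 2 - 4 = -2$)
$p{\left(g \right)} = - \frac{2}{g}$
$a{\left(T,o \right)} = 11 + T + o$ ($a{\left(T,o \right)} = T + \left(11 + o\right) = 11 + T + o$)
$\left(p{\left(9 \right)} + v\right) a{\left(40,-3 \right)} = \left(- \frac{2}{9} + \frac{1}{1495}\right) \left(11 + 40 - 3\right) = \left(\left(-2\right) \frac{1}{9} + \frac{1}{1495}\right) 48 = \left(- \frac{2}{9} + \frac{1}{1495}\right) 48 = \left(- \frac{2981}{13455}\right) 48 = - \frac{47696}{4485}$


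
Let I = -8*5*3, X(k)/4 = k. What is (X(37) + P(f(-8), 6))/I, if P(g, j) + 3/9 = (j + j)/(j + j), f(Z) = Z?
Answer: -223/180 ≈ -1.2389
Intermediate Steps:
X(k) = 4*k
P(g, j) = ⅔ (P(g, j) = -⅓ + (j + j)/(j + j) = -⅓ + (2*j)/((2*j)) = -⅓ + (2*j)*(1/(2*j)) = -⅓ + 1 = ⅔)
I = -120 (I = -40*3 = -120)
(X(37) + P(f(-8), 6))/I = (4*37 + ⅔)/(-120) = (148 + ⅔)*(-1/120) = (446/3)*(-1/120) = -223/180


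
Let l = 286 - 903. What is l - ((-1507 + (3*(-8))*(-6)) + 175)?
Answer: 571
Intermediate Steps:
l = -617
l - ((-1507 + (3*(-8))*(-6)) + 175) = -617 - ((-1507 + (3*(-8))*(-6)) + 175) = -617 - ((-1507 - 24*(-6)) + 175) = -617 - ((-1507 + 144) + 175) = -617 - (-1363 + 175) = -617 - 1*(-1188) = -617 + 1188 = 571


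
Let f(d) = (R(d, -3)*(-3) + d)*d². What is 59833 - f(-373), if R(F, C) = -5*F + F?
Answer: 674696354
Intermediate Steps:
R(F, C) = -4*F
f(d) = 13*d³ (f(d) = (-4*d*(-3) + d)*d² = (12*d + d)*d² = (13*d)*d² = 13*d³)
59833 - f(-373) = 59833 - 13*(-373)³ = 59833 - 13*(-51895117) = 59833 - 1*(-674636521) = 59833 + 674636521 = 674696354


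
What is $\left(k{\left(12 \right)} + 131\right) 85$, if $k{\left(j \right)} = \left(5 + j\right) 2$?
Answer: $14025$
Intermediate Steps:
$k{\left(j \right)} = 10 + 2 j$
$\left(k{\left(12 \right)} + 131\right) 85 = \left(\left(10 + 2 \cdot 12\right) + 131\right) 85 = \left(\left(10 + 24\right) + 131\right) 85 = \left(34 + 131\right) 85 = 165 \cdot 85 = 14025$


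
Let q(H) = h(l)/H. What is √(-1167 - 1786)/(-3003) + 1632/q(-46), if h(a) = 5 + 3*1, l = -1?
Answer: -9384 - I*√2953/3003 ≈ -9384.0 - 0.018096*I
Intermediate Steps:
h(a) = 8 (h(a) = 5 + 3 = 8)
q(H) = 8/H
√(-1167 - 1786)/(-3003) + 1632/q(-46) = √(-1167 - 1786)/(-3003) + 1632/((8/(-46))) = √(-2953)*(-1/3003) + 1632/((8*(-1/46))) = (I*√2953)*(-1/3003) + 1632/(-4/23) = -I*√2953/3003 + 1632*(-23/4) = -I*√2953/3003 - 9384 = -9384 - I*√2953/3003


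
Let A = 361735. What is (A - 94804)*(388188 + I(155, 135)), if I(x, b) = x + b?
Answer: 103696821018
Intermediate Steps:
I(x, b) = b + x
(A - 94804)*(388188 + I(155, 135)) = (361735 - 94804)*(388188 + (135 + 155)) = 266931*(388188 + 290) = 266931*388478 = 103696821018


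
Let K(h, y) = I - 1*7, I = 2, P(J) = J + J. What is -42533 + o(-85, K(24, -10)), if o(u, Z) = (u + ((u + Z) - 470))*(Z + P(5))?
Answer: -45758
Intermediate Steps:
P(J) = 2*J
K(h, y) = -5 (K(h, y) = 2 - 1*7 = 2 - 7 = -5)
o(u, Z) = (10 + Z)*(-470 + Z + 2*u) (o(u, Z) = (u + ((u + Z) - 470))*(Z + 2*5) = (u + ((Z + u) - 470))*(Z + 10) = (u + (-470 + Z + u))*(10 + Z) = (-470 + Z + 2*u)*(10 + Z) = (10 + Z)*(-470 + Z + 2*u))
-42533 + o(-85, K(24, -10)) = -42533 + (-4700 + (-5)² - 460*(-5) + 20*(-85) + 2*(-5)*(-85)) = -42533 + (-4700 + 25 + 2300 - 1700 + 850) = -42533 - 3225 = -45758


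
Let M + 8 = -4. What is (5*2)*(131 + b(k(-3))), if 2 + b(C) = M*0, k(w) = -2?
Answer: 1290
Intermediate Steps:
M = -12 (M = -8 - 4 = -12)
b(C) = -2 (b(C) = -2 - 12*0 = -2 + 0 = -2)
(5*2)*(131 + b(k(-3))) = (5*2)*(131 - 2) = 10*129 = 1290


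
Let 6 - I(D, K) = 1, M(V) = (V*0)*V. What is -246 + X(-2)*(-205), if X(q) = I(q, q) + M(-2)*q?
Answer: -1271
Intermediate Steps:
M(V) = 0 (M(V) = 0*V = 0)
I(D, K) = 5 (I(D, K) = 6 - 1*1 = 6 - 1 = 5)
X(q) = 5 (X(q) = 5 + 0*q = 5 + 0 = 5)
-246 + X(-2)*(-205) = -246 + 5*(-205) = -246 - 1025 = -1271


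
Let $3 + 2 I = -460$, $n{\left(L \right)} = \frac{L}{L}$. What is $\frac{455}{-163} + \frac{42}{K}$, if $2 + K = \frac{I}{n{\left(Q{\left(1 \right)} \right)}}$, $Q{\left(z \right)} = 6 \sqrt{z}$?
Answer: $- \frac{226177}{76121} \approx -2.9713$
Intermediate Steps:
$n{\left(L \right)} = 1$
$I = - \frac{463}{2}$ ($I = - \frac{3}{2} + \frac{1}{2} \left(-460\right) = - \frac{3}{2} - 230 = - \frac{463}{2} \approx -231.5$)
$K = - \frac{467}{2}$ ($K = -2 - \frac{463}{2 \cdot 1} = -2 - \frac{463}{2} = - \frac{467}{2} \approx -233.5$)
$\frac{455}{-163} + \frac{42}{K} = \frac{455}{-163} + \frac{42}{- \frac{467}{2}} = 455 \left(- \frac{1}{163}\right) + 42 \left(- \frac{2}{467}\right) = - \frac{455}{163} - \frac{84}{467} = - \frac{226177}{76121}$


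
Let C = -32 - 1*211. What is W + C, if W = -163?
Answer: -406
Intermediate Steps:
C = -243 (C = -32 - 211 = -243)
W + C = -163 - 243 = -406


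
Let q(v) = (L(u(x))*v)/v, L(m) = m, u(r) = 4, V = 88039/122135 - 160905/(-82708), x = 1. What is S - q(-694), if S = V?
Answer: -13472504533/10101541580 ≈ -1.3337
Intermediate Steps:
V = 26933661787/10101541580 (V = 88039*(1/122135) - 160905*(-1/82708) = 88039/122135 + 160905/82708 = 26933661787/10101541580 ≈ 2.6663)
S = 26933661787/10101541580 ≈ 2.6663
q(v) = 4 (q(v) = (4*v)/v = 4)
S - q(-694) = 26933661787/10101541580 - 1*4 = 26933661787/10101541580 - 4 = -13472504533/10101541580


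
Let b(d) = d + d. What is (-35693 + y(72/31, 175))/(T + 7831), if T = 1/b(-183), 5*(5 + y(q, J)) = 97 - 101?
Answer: -65328804/14330725 ≈ -4.5587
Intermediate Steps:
b(d) = 2*d
y(q, J) = -29/5 (y(q, J) = -5 + (97 - 101)/5 = -5 + (⅕)*(-4) = -5 - ⅘ = -29/5)
T = -1/366 (T = 1/(2*(-183)) = 1/(-366) = -1/366 ≈ -0.0027322)
(-35693 + y(72/31, 175))/(T + 7831) = (-35693 - 29/5)/(-1/366 + 7831) = -178494/(5*2866145/366) = -178494/5*366/2866145 = -65328804/14330725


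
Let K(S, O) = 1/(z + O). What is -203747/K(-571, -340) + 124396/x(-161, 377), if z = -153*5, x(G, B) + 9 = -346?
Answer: 79924730029/355 ≈ 2.2514e+8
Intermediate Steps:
x(G, B) = -355 (x(G, B) = -9 - 346 = -355)
z = -765
K(S, O) = 1/(-765 + O)
-203747/K(-571, -340) + 124396/x(-161, 377) = -203747/(1/(-765 - 340)) + 124396/(-355) = -203747/(1/(-1105)) + 124396*(-1/355) = -203747/(-1/1105) - 124396/355 = -203747*(-1105) - 124396/355 = 225140435 - 124396/355 = 79924730029/355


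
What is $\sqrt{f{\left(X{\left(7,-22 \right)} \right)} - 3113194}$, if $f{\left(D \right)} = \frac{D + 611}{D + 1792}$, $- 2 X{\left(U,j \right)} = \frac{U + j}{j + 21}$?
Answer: $\frac{i \sqrt{39655116810851}}{3569} \approx 1764.4 i$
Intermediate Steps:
$X{\left(U,j \right)} = - \frac{U + j}{2 \left(21 + j\right)}$ ($X{\left(U,j \right)} = - \frac{\left(U + j\right) \frac{1}{j + 21}}{2} = - \frac{\left(U + j\right) \frac{1}{21 + j}}{2} = - \frac{\frac{1}{21 + j} \left(U + j\right)}{2} = - \frac{U + j}{2 \left(21 + j\right)}$)
$f{\left(D \right)} = \frac{611 + D}{1792 + D}$
$\sqrt{f{\left(X{\left(7,-22 \right)} \right)} - 3113194} = \sqrt{\frac{611 + \frac{\left(-1\right) 7 - -22}{2 \left(21 - 22\right)}}{1792 + \frac{\left(-1\right) 7 - -22}{2 \left(21 - 22\right)}} - 3113194} = \sqrt{\frac{611 + \frac{-7 + 22}{2 \left(-1\right)}}{1792 + \frac{-7 + 22}{2 \left(-1\right)}} - 3113194} = \sqrt{\frac{611 + \frac{1}{2} \left(-1\right) 15}{1792 + \frac{1}{2} \left(-1\right) 15} - 3113194} = \sqrt{\frac{611 - \frac{15}{2}}{1792 - \frac{15}{2}} - 3113194} = \sqrt{\frac{1}{\frac{3569}{2}} \cdot \frac{1207}{2} - 3113194} = \sqrt{\frac{2}{3569} \cdot \frac{1207}{2} - 3113194} = \sqrt{\frac{1207}{3569} - 3113194} = \sqrt{- \frac{11110988179}{3569}} = \frac{i \sqrt{39655116810851}}{3569}$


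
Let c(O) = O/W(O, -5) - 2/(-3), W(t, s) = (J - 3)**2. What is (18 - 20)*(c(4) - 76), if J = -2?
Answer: 11276/75 ≈ 150.35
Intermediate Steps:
W(t, s) = 25 (W(t, s) = (-2 - 3)**2 = (-5)**2 = 25)
c(O) = 2/3 + O/25 (c(O) = O/25 - 2/(-3) = O*(1/25) - 2*(-1/3) = O/25 + 2/3 = 2/3 + O/25)
(18 - 20)*(c(4) - 76) = (18 - 20)*((2/3 + (1/25)*4) - 76) = -2*((2/3 + 4/25) - 76) = -2*(62/75 - 76) = -2*(-5638/75) = 11276/75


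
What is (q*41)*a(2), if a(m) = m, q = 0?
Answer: 0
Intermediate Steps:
(q*41)*a(2) = (0*41)*2 = 0*2 = 0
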